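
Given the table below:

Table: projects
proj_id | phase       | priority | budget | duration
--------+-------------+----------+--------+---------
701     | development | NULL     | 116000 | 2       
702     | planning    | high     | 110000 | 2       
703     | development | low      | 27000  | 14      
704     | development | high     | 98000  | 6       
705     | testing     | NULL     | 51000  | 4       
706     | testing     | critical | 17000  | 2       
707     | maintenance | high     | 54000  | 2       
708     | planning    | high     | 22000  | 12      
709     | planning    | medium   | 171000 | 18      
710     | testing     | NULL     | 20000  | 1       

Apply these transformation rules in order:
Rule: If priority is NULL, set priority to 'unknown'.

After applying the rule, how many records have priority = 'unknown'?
3

Step 1: Count records where priority IS NULL
Step 2: Found 3 records with NULL priority
Step 3: These records will have priority set to 'unknown'
Step 4: Records already having priority = 'unknown': 0
Step 5: Answer: 3 + 0 = 3 records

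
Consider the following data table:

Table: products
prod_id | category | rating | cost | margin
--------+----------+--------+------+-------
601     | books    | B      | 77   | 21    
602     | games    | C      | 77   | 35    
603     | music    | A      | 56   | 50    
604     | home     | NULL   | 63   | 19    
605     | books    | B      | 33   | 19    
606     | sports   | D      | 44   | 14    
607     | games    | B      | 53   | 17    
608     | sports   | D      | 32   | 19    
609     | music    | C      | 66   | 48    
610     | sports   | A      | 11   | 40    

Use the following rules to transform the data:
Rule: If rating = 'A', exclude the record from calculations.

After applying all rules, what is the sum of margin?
192

Step 1: Identify records where rating = 'A'
Step 2: The excluded records sum to 90
Step 3: Original total margin = 282
Step 4: Remaining total = 282 - 90 = 192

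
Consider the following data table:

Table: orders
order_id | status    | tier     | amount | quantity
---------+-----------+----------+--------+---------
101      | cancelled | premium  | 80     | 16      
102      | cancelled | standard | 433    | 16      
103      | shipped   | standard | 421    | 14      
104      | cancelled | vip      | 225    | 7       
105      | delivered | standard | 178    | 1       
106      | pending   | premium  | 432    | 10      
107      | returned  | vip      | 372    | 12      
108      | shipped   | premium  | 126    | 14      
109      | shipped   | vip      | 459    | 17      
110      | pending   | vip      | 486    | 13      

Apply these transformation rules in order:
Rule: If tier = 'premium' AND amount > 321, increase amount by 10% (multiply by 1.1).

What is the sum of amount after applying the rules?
3255.2

Step 1: Find records where tier = 'premium' AND amount > 321
Step 2: 1 records match, summing to 432
Step 3: After multiplier: 432 × 1.1 = 475.2
Step 4: Unaffected records sum: 2780
Step 5: Final sum = 475.2 + 2780 = 3255.2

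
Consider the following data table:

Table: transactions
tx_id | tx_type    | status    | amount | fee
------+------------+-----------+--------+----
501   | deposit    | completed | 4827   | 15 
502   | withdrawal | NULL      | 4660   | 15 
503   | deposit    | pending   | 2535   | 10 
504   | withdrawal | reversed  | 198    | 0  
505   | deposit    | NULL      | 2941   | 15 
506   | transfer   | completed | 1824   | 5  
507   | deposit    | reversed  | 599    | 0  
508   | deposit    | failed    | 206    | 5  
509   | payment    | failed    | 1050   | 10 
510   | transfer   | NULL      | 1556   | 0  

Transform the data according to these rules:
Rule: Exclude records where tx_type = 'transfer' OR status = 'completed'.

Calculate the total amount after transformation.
12189

Step 1: Find records where tx_type = 'transfer' OR status = 'completed'
Step 2: 3 records match, summing to 8207
Step 3: Original sum: 20396
Step 4: Remaining sum = 20396 - 8207 = 12189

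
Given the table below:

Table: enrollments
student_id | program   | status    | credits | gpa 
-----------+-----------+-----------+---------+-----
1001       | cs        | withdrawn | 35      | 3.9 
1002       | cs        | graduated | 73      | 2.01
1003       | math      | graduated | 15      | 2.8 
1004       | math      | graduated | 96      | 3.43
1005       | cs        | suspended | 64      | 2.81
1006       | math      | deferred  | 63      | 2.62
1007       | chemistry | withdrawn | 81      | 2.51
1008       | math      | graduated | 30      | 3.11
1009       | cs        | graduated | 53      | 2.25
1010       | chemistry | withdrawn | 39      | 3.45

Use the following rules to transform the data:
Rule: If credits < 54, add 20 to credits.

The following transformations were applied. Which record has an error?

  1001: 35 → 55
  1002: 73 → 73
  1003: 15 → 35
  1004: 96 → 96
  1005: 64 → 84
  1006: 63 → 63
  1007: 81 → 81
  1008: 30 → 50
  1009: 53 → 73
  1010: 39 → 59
Record 1005 has an error. The correct transformed value should be 64, not 84.

Step 1: Check each record against the rule
Step 2: Record 1005 has credits = 64
Step 3: Since 64 >= 54, the bonus should not have been applied
Step 4: Correct value = 64, but claimed value = 84
Conclusion: Record 1005 has the error.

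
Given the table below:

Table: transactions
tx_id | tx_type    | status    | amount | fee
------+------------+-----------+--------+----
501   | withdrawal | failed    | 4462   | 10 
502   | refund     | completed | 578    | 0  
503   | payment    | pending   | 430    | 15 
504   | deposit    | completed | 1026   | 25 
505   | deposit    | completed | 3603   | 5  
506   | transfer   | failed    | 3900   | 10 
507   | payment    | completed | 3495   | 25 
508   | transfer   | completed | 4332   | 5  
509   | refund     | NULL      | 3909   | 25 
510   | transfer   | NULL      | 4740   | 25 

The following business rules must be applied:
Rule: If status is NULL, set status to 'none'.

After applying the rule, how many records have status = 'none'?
2

Step 1: Count records where status IS NULL
Step 2: Found 2 records with NULL status
Step 3: These records will have status set to 'none'
Step 4: Records already having status = 'none': 0
Step 5: Answer: 2 + 0 = 2 records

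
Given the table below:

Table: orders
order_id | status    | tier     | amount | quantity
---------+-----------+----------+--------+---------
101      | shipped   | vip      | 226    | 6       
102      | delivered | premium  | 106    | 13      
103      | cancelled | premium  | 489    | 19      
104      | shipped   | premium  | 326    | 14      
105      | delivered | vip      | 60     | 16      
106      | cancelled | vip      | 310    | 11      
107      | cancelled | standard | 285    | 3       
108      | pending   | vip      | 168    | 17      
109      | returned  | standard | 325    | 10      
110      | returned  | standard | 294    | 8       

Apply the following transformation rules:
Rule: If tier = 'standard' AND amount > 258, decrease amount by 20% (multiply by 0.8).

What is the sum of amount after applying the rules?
2408.2

Step 1: Find records where tier = 'standard' AND amount > 258
Step 2: 3 records match, summing to 904
Step 3: After multiplier: 904 × 0.8 = 723.2
Step 4: Unaffected records sum: 1685
Step 5: Final sum = 723.2 + 1685 = 2408.2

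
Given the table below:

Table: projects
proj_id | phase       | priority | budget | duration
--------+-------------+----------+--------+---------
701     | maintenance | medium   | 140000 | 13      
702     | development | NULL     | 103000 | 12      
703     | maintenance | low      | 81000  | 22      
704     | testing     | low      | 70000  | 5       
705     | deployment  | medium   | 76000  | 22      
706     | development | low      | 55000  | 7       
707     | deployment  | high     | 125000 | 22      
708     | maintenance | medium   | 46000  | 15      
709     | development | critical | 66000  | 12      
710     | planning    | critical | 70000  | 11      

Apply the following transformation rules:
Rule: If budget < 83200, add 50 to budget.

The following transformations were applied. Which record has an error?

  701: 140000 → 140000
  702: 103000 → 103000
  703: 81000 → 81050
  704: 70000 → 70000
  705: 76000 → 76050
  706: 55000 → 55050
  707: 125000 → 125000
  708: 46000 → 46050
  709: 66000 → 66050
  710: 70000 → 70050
Record 704 has an error. The correct transformed value should be 70050, not 70000.

Step 1: Check each record against the rule
Step 2: Record 704 has budget = 70000
Step 3: Since 70000 < 83200, the bonus should have been applied
Step 4: Correct value = 70050, but claimed value = 70000
Conclusion: Record 704 has the error.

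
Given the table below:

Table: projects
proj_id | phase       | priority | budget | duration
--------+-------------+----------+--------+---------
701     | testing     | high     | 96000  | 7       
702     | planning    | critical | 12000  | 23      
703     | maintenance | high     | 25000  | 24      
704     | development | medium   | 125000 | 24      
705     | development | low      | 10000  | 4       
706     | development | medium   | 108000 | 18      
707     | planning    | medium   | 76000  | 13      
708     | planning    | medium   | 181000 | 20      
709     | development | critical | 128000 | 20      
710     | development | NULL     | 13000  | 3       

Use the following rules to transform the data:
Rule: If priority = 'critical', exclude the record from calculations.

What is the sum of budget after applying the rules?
634000

Step 1: Identify records where priority = 'critical'
Step 2: The excluded records sum to 140000
Step 3: Original total budget = 774000
Step 4: Remaining total = 774000 - 140000 = 634000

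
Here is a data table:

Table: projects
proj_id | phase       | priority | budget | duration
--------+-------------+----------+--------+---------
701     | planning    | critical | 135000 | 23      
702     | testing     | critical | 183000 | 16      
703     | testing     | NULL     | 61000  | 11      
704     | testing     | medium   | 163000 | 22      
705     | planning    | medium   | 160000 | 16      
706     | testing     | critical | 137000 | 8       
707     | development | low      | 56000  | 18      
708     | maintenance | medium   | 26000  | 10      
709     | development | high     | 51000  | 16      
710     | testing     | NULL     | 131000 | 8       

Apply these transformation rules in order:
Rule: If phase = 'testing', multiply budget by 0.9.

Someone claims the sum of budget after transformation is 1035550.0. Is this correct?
No, the correct result is 1035500.0.

Step 1: Calculate the correct sum after transformation
Step 2: Apply multiplier 0.9 to records where phase = 'testing'
Step 3: Correct result = 1035500.0
Step 4: Claimed result = 1035550.0
Step 5: 1035500.0 ≠ 1035550.0
Conclusion: The claimed result is incorrect. The correct answer is 1035500.0.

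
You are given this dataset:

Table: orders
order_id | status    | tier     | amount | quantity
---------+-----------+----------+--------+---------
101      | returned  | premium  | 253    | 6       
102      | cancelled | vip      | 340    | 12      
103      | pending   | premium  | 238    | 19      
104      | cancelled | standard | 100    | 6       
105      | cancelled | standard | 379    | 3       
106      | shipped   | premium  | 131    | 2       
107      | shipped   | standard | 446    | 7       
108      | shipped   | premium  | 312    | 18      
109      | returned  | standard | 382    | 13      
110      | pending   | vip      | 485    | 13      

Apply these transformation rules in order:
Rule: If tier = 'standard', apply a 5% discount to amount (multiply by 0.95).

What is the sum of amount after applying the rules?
3000.65

Step 1: Records with tier = 'standard' have total amount = 1307
Step 2: Apply multiplier: 1307 × 0.95 = 1241.65
Step 3: Other records total: 1759
Step 4: Final sum = 1241.65 + 1759 = 3000.65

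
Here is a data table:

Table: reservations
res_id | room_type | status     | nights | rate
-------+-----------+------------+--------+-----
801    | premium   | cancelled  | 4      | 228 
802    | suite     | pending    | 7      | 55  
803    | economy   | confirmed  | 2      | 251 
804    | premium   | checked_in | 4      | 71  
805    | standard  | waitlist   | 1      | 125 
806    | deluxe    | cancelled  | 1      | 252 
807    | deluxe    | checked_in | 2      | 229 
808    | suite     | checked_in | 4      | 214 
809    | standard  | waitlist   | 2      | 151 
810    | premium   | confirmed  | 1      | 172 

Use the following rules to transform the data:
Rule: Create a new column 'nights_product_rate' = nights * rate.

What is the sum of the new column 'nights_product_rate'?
4248

Step 1: For each record, compute nights * rate
Example calculations:
  4 * 228 = 912
  7 * 55 = 385
  2 * 251 = 502
  ...
Step 2: Sum all derived values
Step 3: Total = 4248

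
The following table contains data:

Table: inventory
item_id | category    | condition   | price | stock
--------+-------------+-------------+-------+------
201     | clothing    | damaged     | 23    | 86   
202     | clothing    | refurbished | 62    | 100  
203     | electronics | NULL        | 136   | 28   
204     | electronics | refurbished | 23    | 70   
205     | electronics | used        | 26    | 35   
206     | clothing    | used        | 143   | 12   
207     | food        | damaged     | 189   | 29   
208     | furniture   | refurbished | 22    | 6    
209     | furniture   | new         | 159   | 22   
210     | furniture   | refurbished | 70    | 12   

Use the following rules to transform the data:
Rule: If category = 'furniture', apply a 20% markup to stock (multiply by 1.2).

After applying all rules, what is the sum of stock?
408.0

Step 1: Records with category = 'furniture' have total stock = 40
Step 2: Apply multiplier: 40 × 1.2 = 48.0
Step 3: Other records total: 360
Step 4: Final sum = 48.0 + 360 = 408.0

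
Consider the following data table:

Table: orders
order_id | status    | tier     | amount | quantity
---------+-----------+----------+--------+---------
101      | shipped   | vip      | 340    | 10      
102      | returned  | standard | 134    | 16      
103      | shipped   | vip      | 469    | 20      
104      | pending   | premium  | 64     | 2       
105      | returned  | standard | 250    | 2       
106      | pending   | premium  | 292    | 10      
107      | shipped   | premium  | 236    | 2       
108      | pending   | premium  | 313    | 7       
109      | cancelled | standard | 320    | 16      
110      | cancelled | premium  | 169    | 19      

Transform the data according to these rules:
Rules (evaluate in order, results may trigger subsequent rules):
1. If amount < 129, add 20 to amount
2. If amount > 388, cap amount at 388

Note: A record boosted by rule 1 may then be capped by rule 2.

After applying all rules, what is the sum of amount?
2526

Step 1: Apply rule 1 to records with amount < 129
  - 1 records get bonus of 20
  - Of these, 0 records then exceed 388 and get capped
Step 2: Apply rule 2 to records with amount > 388
  - 1 records (original) are capped
Step 3: Calculate final sum = 2526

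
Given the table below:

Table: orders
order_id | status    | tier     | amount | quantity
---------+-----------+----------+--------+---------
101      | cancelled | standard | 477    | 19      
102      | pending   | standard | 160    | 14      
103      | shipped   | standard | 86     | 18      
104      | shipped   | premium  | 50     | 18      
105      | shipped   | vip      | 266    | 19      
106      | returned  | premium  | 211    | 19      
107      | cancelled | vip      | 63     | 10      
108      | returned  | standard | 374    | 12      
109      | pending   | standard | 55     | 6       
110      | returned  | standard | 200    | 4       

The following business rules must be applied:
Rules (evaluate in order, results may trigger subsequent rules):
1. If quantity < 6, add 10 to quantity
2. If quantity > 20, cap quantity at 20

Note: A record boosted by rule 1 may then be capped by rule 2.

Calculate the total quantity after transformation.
149

Step 1: Apply rule 1 to records with quantity < 6
  - 1 records get bonus of 10
  - Of these, 0 records then exceed 20 and get capped
Step 2: Apply rule 2 to records with quantity > 20
  - 0 records (original) are capped
Step 3: Calculate final sum = 149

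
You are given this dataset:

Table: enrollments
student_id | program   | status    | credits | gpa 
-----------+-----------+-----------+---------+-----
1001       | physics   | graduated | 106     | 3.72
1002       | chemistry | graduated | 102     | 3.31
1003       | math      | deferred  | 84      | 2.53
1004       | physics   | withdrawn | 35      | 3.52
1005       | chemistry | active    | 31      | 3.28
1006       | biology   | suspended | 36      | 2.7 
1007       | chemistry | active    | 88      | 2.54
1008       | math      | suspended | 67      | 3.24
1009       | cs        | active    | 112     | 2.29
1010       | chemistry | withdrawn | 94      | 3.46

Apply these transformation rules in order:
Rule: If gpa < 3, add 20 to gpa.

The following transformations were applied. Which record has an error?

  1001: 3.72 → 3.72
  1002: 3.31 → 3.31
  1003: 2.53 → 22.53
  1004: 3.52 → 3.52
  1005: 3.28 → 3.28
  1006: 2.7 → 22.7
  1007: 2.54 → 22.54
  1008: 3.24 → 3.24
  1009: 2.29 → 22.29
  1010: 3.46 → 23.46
Record 1010 has an error. The correct transformed value should be 3.46, not 23.46.

Step 1: Check each record against the rule
Step 2: Record 1010 has gpa = 3.46
Step 3: Since 3.46 >= 3, the bonus should not have been applied
Step 4: Correct value = 3.46, but claimed value = 23.46
Conclusion: Record 1010 has the error.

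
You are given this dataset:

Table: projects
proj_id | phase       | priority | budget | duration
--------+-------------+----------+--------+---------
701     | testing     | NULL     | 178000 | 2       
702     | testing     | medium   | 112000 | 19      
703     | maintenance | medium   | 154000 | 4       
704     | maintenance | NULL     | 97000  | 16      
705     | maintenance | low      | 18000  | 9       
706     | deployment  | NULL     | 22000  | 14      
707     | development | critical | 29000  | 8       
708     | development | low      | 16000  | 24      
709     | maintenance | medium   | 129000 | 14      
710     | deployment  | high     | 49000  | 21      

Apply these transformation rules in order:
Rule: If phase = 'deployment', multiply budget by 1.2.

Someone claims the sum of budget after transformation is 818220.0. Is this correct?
No, the correct result is 818200.0.

Step 1: Calculate the correct sum after transformation
Step 2: Apply multiplier 1.2 to records where phase = 'deployment'
Step 3: Correct result = 818200.0
Step 4: Claimed result = 818220.0
Step 5: 818200.0 ≠ 818220.0
Conclusion: The claimed result is incorrect. The correct answer is 818200.0.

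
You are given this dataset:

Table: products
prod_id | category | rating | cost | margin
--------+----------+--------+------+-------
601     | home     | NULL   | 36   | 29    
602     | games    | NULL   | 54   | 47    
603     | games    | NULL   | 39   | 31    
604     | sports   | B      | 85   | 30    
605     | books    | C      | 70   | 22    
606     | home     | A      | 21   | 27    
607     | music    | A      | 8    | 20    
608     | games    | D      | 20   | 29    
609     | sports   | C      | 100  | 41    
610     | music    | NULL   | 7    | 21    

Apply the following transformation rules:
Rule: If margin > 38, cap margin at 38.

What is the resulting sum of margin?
285

Step 1: 2 records have margin > 38
Step 2: These records originally summed to 88
Step 3: After capping: 2 × 38 = 76
Step 4: Unaffected records sum: 209
Step 5: Final sum = 76 + 209 = 285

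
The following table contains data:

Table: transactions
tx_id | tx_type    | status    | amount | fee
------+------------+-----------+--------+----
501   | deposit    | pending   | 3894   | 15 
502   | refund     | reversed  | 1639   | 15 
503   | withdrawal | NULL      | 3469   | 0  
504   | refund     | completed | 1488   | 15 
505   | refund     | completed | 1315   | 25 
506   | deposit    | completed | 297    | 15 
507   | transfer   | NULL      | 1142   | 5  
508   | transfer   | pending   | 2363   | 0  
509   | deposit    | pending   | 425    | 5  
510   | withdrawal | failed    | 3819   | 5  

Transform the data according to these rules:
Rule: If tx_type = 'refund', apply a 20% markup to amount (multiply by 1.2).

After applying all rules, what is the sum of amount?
20739.4

Step 1: Records with tx_type = 'refund' have total amount = 4442
Step 2: Apply multiplier: 4442 × 1.2 = 5330.4
Step 3: Other records total: 15409
Step 4: Final sum = 5330.4 + 15409 = 20739.4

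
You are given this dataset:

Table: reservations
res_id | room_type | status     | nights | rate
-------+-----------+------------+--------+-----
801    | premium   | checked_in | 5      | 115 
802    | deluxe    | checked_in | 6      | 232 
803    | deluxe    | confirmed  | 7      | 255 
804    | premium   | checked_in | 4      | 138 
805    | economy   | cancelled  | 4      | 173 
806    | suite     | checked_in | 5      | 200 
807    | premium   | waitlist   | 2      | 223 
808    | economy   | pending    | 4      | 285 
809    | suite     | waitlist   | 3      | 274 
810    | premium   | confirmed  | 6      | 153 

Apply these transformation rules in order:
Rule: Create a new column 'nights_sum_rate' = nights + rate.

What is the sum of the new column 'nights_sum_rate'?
2094

Step 1: For each record, compute nights + rate
Example calculations:
  5 + 115 = 120
  6 + 232 = 238
  7 + 255 = 262
  ...
Step 2: Sum all derived values
Step 3: Total = 2094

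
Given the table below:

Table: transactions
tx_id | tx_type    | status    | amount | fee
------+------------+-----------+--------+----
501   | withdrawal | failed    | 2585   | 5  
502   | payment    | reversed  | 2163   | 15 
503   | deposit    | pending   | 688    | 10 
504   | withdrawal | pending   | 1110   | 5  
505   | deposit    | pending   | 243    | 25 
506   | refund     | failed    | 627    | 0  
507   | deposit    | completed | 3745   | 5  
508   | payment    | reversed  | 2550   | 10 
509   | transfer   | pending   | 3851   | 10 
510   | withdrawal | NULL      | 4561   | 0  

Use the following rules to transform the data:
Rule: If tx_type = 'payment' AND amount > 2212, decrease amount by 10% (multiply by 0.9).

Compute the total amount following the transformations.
21868.0

Step 1: Find records where tx_type = 'payment' AND amount > 2212
Step 2: 1 records match, summing to 2550
Step 3: After multiplier: 2550 × 0.9 = 2295.0
Step 4: Unaffected records sum: 19573
Step 5: Final sum = 2295.0 + 19573 = 21868.0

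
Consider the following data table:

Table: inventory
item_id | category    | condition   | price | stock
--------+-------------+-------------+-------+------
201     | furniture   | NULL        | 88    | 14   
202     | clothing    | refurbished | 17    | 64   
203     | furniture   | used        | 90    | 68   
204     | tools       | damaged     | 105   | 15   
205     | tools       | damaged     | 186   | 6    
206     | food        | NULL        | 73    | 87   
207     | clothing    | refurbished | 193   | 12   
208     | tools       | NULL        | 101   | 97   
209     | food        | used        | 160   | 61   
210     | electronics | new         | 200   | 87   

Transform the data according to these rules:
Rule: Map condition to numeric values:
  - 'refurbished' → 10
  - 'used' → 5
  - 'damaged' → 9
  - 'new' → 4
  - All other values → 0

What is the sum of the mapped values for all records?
52

Step 1: Apply mapping to each record
Step 2: Count by status:
  'refurbished': 2 records × 10 = 20
  'used': 2 records × 5 = 10
  'damaged': 2 records × 9 = 18
  'new': 1 records × 4 = 4
Step 3: Sum all mapped values = 52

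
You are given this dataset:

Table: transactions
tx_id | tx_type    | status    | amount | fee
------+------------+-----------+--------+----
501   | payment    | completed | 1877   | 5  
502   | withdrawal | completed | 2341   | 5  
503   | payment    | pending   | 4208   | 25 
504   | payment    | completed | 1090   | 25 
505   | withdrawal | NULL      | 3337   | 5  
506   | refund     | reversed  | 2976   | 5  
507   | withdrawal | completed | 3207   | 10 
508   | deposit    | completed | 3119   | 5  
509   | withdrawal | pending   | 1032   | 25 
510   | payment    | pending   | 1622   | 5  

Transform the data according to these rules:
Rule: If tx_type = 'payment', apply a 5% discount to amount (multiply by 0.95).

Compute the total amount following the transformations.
24369.15

Step 1: Records with tx_type = 'payment' have total amount = 8797
Step 2: Apply multiplier: 8797 × 0.95 = 8357.15
Step 3: Other records total: 16012
Step 4: Final sum = 8357.15 + 16012 = 24369.15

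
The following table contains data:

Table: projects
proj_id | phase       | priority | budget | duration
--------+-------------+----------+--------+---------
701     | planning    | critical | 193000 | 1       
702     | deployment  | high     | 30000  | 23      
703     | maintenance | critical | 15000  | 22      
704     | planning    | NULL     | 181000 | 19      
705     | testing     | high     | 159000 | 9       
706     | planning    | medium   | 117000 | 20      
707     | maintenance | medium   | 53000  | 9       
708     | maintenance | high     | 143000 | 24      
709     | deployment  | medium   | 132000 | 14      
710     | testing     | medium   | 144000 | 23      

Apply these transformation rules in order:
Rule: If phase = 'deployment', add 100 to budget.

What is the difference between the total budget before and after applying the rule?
200

Step 1: Original sum of budget = 1167000
Step 2: 2 records have phase = 'deployment'
Step 3: Each affected record changes by 100
Step 4: Total change = 2 × 100 = 200
Step 5: New sum = 1167000 + 200 = 1167200
Step 6: Difference = |1167200 - 1167000| = 200
        (Sum increased by 200)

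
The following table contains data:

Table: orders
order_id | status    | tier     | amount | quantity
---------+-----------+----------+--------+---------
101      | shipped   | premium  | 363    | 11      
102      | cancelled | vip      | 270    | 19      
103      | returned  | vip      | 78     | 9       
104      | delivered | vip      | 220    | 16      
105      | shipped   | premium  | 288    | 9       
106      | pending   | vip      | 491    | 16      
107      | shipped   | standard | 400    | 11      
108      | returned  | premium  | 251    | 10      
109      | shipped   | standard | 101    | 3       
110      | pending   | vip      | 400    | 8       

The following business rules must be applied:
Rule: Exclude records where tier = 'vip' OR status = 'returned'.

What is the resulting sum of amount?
1152

Step 1: Find records where tier = 'vip' OR status = 'returned'
Step 2: 6 records match, summing to 1710
Step 3: Original sum: 2862
Step 4: Remaining sum = 2862 - 1710 = 1152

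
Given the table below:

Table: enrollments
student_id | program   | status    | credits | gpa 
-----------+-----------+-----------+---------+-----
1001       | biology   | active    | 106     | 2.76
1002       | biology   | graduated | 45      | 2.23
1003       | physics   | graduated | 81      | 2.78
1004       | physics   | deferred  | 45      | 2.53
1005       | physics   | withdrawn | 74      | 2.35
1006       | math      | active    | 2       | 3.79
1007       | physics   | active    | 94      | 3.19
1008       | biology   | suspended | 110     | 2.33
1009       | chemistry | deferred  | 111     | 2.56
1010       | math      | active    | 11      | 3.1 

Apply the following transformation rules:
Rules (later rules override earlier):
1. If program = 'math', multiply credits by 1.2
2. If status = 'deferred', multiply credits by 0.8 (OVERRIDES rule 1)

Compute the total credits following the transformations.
650.4

Step 1: Rule 2 takes priority for records with status = 'deferred'
  - 2 records: 156 × 0.8 = 124.8
Step 2: Rule 1 applies to remaining records with program = 'math'
  - 2 records: 13 × 1.2 = 15.6
Step 3: Other records unchanged: 510
Step 4: Final sum = 124.8 + 15.6 + 510 = 650.4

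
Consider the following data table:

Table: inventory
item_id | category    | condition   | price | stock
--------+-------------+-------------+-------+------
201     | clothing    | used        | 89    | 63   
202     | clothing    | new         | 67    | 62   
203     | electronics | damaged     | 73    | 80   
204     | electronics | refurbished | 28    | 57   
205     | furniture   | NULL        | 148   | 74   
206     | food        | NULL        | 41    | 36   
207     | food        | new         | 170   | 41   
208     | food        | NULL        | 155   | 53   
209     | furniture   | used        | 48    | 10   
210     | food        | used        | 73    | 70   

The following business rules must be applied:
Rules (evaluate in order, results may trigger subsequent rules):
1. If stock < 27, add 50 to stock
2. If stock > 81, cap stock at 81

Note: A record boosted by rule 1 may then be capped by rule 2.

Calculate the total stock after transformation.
596

Step 1: Apply rule 1 to records with stock < 27
  - 1 records get bonus of 50
  - Of these, 0 records then exceed 81 and get capped
Step 2: Apply rule 2 to records with stock > 81
  - 0 records (original) are capped
Step 3: Calculate final sum = 596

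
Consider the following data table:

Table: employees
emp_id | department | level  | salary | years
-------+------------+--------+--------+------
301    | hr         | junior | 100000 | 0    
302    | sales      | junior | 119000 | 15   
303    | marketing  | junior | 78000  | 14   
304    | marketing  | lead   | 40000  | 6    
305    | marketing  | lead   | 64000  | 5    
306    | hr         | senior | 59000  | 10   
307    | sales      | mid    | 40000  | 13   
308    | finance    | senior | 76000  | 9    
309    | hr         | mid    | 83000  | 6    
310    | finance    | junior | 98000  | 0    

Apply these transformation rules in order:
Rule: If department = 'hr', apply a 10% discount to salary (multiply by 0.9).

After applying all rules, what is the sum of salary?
732800.0

Step 1: Records with department = 'hr' have total salary = 242000
Step 2: Apply multiplier: 242000 × 0.9 = 217800.0
Step 3: Other records total: 515000
Step 4: Final sum = 217800.0 + 515000 = 732800.0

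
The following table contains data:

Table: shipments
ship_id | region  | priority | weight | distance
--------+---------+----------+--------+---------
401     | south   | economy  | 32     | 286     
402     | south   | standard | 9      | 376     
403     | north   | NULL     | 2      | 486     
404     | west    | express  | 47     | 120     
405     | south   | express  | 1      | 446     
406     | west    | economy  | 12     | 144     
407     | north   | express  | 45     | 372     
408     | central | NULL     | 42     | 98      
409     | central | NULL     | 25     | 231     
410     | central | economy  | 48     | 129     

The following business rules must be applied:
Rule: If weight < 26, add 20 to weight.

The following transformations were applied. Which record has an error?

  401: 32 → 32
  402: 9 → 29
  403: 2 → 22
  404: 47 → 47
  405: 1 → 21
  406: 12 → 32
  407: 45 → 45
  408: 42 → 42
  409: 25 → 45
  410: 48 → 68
Record 410 has an error. The correct transformed value should be 48, not 68.

Step 1: Check each record against the rule
Step 2: Record 410 has weight = 48
Step 3: Since 48 >= 26, the bonus should not have been applied
Step 4: Correct value = 48, but claimed value = 68
Conclusion: Record 410 has the error.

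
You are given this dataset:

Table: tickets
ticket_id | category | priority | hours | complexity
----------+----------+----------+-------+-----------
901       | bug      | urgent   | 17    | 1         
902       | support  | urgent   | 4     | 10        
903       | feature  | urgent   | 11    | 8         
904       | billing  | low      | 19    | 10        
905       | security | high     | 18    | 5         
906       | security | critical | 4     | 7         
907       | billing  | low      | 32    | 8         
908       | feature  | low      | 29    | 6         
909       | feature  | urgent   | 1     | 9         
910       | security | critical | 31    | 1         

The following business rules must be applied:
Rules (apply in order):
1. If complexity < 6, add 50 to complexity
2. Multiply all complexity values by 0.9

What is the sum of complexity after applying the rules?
193.5

Step 1: Apply Rule 1 - Add 50 to records with complexity < 6
  - 3 records affected: 7 + (3 × 50) = 157
  - Unaffected records: 58
  - Sum after Rule 1: 215
Step 2: Apply Rule 2 - Multiply all by 0.9
  - 215 × 0.9 = 193.5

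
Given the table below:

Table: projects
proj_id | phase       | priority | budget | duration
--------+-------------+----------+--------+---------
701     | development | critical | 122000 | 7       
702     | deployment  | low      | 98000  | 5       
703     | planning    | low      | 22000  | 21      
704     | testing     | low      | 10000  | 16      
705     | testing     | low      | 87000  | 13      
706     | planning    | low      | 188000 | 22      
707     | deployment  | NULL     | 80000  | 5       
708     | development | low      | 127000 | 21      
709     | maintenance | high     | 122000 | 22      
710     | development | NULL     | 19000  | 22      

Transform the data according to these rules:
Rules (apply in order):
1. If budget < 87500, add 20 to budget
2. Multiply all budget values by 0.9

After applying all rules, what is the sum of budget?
787590.0

Step 1: Apply Rule 1 - Add 20 to records with budget < 87500
  - 5 records affected: 218000 + (5 × 20) = 218100
  - Unaffected records: 657000
  - Sum after Rule 1: 875100
Step 2: Apply Rule 2 - Multiply all by 0.9
  - 875100 × 0.9 = 787590.0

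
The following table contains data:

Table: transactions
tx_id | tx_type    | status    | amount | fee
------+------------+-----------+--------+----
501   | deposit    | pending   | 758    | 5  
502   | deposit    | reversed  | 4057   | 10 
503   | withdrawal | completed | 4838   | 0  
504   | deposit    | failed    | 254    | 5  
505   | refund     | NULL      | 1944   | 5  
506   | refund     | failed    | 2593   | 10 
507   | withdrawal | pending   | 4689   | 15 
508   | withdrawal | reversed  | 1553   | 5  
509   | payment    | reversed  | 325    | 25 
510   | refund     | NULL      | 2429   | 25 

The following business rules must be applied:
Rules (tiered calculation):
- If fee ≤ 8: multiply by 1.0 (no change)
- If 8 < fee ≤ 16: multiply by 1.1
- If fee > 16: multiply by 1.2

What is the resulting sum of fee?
118.5

Step 1: Tier 1 (fee ≤ 8): 5 records, sum = 20 × 1.0 = 20.0
Step 2: Tier 2 (8 < fee ≤ 16): 3 records, sum = 35 × 1.1 = 38.5
Step 3: Tier 3 (fee > 16): 2 records, sum = 50 × 1.2 = 60.0
Step 4: Final sum = 20.0 + 38.5 + 60.0 = 118.5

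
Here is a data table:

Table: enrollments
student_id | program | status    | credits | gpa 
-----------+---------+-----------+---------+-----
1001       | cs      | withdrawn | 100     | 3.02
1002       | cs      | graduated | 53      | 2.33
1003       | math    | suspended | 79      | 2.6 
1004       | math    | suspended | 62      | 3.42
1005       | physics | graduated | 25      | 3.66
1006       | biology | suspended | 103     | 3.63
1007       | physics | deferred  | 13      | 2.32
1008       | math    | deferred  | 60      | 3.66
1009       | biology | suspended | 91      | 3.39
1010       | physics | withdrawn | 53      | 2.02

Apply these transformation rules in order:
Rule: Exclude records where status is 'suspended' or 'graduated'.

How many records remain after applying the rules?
4

Step 1: Count records to exclude
  - 4 (suspended) + 2 (graduated) = 6 records
Step 2: Total records: 10
Step 3: Remaining = 10 - 6 = 4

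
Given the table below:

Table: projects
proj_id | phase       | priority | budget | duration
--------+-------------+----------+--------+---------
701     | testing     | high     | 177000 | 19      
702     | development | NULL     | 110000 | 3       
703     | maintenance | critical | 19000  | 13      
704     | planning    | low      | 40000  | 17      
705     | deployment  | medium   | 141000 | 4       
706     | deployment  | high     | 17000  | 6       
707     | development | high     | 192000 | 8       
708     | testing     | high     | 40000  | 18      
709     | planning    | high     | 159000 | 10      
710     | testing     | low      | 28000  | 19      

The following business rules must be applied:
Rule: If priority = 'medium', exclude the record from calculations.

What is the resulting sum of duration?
113

Step 1: Identify records where priority = 'medium'
Step 2: The excluded records sum to 4
Step 3: Original total duration = 117
Step 4: Remaining total = 117 - 4 = 113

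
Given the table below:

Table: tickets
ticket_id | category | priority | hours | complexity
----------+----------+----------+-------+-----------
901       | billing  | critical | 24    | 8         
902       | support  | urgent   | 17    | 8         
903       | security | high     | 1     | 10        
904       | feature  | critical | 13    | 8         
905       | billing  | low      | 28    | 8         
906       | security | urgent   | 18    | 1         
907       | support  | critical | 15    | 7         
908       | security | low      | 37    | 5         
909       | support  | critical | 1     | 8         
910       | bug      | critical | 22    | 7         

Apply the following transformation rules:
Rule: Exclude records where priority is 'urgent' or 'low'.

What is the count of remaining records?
6

Step 1: Count records to exclude
  - 2 (urgent) + 2 (low) = 4 records
Step 2: Total records: 10
Step 3: Remaining = 10 - 4 = 6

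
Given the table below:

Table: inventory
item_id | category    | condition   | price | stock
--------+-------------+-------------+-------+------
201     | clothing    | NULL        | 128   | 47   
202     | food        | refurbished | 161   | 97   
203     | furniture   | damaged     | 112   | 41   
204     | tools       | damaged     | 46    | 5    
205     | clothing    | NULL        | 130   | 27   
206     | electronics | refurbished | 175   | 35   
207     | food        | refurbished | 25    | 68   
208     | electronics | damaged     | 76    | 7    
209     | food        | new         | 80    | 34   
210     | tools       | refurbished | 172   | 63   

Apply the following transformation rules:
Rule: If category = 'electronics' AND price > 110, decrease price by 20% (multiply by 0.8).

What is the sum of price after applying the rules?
1070.0

Step 1: Find records where category = 'electronics' AND price > 110
Step 2: 1 records match, summing to 175
Step 3: After multiplier: 175 × 0.8 = 140.0
Step 4: Unaffected records sum: 930
Step 5: Final sum = 140.0 + 930 = 1070.0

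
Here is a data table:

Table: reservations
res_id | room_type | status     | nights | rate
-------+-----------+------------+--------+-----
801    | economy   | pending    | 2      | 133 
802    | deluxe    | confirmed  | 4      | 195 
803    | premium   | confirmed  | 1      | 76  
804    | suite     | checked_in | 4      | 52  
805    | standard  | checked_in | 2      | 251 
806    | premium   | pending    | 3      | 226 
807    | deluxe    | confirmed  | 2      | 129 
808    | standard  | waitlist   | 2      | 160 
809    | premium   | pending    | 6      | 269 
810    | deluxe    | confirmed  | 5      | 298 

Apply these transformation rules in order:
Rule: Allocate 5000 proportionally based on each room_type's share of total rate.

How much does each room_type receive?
deluxe: 1738.4, economy: 371.72, premium: 1595.86, standard: 1148.69, suite: 145.33

Step 1: Calculate total rate = 1789
Step 2: Calculate each room_type's proportion:
  deluxe: 622/1789 = 34.77% → 1738.4
  economy: 133/1789 = 7.43% → 371.72
  premium: 571/1789 = 31.92% → 1595.86
  standard: 411/1789 = 22.97% → 1148.69
  suite: 52/1789 = 2.91% → 145.33
Step 3: Verify: sum of allocations ≈ 5000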